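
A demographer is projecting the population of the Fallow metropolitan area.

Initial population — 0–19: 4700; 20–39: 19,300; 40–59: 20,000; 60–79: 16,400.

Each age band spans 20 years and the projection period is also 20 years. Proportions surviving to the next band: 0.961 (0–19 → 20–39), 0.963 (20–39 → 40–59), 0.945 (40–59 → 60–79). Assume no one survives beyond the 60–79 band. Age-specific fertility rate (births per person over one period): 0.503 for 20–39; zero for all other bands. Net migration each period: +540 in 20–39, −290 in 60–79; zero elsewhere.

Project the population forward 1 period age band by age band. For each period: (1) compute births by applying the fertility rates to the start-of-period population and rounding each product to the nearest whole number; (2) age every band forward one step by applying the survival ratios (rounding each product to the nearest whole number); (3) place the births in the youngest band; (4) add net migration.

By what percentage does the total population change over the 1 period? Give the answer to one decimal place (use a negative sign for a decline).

Numbering the groups 1..4 from youngest to oldest:
Period 1.
Births: 19300 × 0.503 = 9708
Group 2: 4700 × 0.961 = 4517
Group 3: 19300 × 0.963 = 18586
Group 4: 20000 × 0.945 = 18900
Net migration: Group 2 + 540 → 5057; Group 4 − 290 → 18610
Giving 9708 / 5057 / 18586 / 18610.
Total: 60400 → 51961; change = -8439; percentage change = -14.0%

-14.0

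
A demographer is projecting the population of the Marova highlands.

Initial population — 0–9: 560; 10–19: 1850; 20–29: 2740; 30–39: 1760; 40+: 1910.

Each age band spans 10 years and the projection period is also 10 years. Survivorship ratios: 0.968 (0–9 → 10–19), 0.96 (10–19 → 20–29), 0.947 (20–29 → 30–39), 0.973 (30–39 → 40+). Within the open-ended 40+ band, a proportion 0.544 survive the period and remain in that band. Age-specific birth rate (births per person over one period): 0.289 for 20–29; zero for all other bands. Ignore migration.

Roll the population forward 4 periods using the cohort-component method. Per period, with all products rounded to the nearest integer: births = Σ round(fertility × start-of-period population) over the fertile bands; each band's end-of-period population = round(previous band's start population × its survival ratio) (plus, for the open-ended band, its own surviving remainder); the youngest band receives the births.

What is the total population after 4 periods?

[period 1]
Births: 2740 × 0.289 = 792
10–19: 560 × 0.968 = 542
20–29: 1850 × 0.96 = 1776
30–39: 2740 × 0.947 = 2595
40+: 1760 × 0.973 + 1910 × 0.544 = 1712 + 1039 = 2751
Population now: 0–9=792, 10–19=542, 20–29=1776, 30–39=2595, 40+=2751
[period 2]
Births: 1776 × 0.289 = 513
10–19: 792 × 0.968 = 767
20–29: 542 × 0.96 = 520
30–39: 1776 × 0.947 = 1682
40+: 2595 × 0.973 + 2751 × 0.544 = 2525 + 1497 = 4022
Population now: 0–9=513, 10–19=767, 20–29=520, 30–39=1682, 40+=4022
[period 3]
Births: 520 × 0.289 = 150
10–19: 513 × 0.968 = 497
20–29: 767 × 0.96 = 736
30–39: 520 × 0.947 = 492
40+: 1682 × 0.973 + 4022 × 0.544 = 1637 + 2188 = 3825
Population now: 0–9=150, 10–19=497, 20–29=736, 30–39=492, 40+=3825
[period 4]
Births: 736 × 0.289 = 213
10–19: 150 × 0.968 = 145
20–29: 497 × 0.96 = 477
30–39: 736 × 0.947 = 697
40+: 492 × 0.973 + 3825 × 0.544 = 479 + 2081 = 2560
Population now: 0–9=213, 10–19=145, 20–29=477, 30–39=697, 40+=2560
Total after period 4: 213 + 145 + 477 + 697 + 2560 = 4092

4092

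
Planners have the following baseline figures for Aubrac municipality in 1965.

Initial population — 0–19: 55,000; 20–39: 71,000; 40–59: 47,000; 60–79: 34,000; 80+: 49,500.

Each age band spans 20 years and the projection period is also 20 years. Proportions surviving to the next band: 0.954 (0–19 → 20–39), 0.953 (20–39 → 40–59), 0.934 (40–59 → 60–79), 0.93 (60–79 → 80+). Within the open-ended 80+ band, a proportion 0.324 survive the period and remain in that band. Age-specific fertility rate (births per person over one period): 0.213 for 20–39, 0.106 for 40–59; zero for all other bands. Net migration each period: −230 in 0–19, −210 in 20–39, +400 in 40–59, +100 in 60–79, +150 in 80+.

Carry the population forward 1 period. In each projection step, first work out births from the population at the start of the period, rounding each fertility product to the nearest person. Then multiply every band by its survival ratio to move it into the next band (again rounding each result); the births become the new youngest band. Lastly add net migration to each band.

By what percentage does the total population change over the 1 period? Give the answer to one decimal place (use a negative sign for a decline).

Call the bands 1 to 5, youngest first.
Period 1.
Births: 71000 × 0.213 = 15123  |  47000 × 0.106 = 4982 → total 20105
Band 2: 55000 × 0.954 = 52470
Band 3: 71000 × 0.953 = 67663
Band 4: 47000 × 0.934 = 43898
Band 5: 34000 × 0.93 + 49500 × 0.324 = 31620 + 16038 = 47658
Net migration: Band 1 − 230 → 19875; Band 2 − 210 → 52260; Band 3 + 400 → 68063; Band 4 + 100 → 43998; Band 5 + 150 → 47808
End of period: [19875, 52260, 68063, 43998, 47808]
Total: 256500 → 232004; change = -24496; percentage change = -9.6%

-9.6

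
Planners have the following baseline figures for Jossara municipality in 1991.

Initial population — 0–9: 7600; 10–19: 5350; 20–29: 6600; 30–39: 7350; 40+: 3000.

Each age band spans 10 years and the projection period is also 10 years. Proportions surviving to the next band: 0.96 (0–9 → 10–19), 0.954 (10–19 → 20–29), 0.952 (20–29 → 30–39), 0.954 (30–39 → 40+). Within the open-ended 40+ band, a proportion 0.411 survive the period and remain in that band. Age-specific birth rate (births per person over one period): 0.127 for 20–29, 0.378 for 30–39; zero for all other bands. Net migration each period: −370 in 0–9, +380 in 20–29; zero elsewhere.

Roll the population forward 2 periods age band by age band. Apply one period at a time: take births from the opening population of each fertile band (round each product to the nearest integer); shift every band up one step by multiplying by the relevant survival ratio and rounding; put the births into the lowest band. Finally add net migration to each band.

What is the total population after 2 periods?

27761

(Groups numbered youngest = 1 to oldest = 5.)
Period 1:
Births: 6600 × 0.127 = 838 ; 7350 × 0.378 = 2778 → 3616
Group 2: 7600 × 0.96 = 7296
Group 3: 5350 × 0.954 = 5104
Group 4: 6600 × 0.952 = 6283
Group 5: 7350 × 0.954 + 3000 × 0.411 = 7012 + 1233 = 8245
Net migration: Group 1 − 370 → 3246; Group 3 + 380 → 5484
Population now: 0–9=3246, 10–19=7296, 20–29=5484, 30–39=6283, 40+=8245
Period 2:
Births: 5484 × 0.127 = 696 ; 6283 × 0.378 = 2375 → 3071
Group 2: 3246 × 0.96 = 3116
Group 3: 7296 × 0.954 = 6960
Group 4: 5484 × 0.952 = 5221
Group 5: 6283 × 0.954 + 8245 × 0.411 = 5994 + 3389 = 9383
Net migration: Group 1 − 370 → 2701; Group 3 + 380 → 7340
Population now: 0–9=2701, 10–19=3116, 20–29=7340, 30–39=5221, 40+=9383
Total after period 2: 2701 + 3116 + 7340 + 5221 + 9383 = 27761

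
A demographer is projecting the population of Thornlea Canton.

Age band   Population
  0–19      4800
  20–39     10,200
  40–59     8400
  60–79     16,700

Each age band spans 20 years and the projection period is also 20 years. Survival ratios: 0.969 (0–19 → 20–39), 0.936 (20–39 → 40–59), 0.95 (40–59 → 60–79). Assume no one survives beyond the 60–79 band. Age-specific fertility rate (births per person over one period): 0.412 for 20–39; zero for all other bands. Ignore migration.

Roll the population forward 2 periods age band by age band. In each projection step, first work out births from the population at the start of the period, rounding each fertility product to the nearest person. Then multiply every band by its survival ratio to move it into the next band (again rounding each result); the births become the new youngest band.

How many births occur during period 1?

4202

(Groups numbered youngest = 1 to oldest = 4.)
After projecting period 1:
Births: 10200 × 0.412 = 4202
Group 2: 4800 × 0.969 = 4651
Group 3: 10200 × 0.936 = 9547
Group 4: 8400 × 0.95 = 7980
Giving 4202 / 4651 / 9547 / 7980.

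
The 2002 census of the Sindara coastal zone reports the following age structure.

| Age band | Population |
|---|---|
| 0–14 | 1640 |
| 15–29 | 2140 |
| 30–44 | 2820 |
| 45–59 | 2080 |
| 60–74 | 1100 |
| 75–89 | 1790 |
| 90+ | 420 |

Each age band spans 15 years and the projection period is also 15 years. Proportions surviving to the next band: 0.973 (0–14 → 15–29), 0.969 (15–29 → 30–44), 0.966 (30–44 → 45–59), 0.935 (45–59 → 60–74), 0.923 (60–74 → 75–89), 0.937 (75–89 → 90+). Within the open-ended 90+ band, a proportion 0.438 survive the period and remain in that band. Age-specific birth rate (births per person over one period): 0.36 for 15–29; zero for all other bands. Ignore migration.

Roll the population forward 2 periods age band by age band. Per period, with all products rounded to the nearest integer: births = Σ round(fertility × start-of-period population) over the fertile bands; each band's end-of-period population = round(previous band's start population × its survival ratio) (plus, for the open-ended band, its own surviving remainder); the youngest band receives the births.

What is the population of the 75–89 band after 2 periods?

After projecting period 1:
Births: 2140 × 0.36 = 770
15–29: 1640 × 0.973 = 1596
30–44: 2140 × 0.969 = 2074
45–59: 2820 × 0.966 = 2724
60–74: 2080 × 0.935 = 1945
75–89: 1100 × 0.923 = 1015
90+: 1790 × 0.937 + 420 × 0.438 = 1677 + 184 = 1861
End of period: [770, 1596, 2074, 2724, 1945, 1015, 1861]
After projecting period 2:
Births: 1596 × 0.36 = 575
15–29: 770 × 0.973 = 749
30–44: 1596 × 0.969 = 1547
45–59: 2074 × 0.966 = 2003
60–74: 2724 × 0.935 = 2547
75–89: 1945 × 0.923 = 1795
90+: 1015 × 0.937 + 1861 × 0.438 = 951 + 815 = 1766
End of period: [575, 749, 1547, 2003, 2547, 1795, 1766]

1795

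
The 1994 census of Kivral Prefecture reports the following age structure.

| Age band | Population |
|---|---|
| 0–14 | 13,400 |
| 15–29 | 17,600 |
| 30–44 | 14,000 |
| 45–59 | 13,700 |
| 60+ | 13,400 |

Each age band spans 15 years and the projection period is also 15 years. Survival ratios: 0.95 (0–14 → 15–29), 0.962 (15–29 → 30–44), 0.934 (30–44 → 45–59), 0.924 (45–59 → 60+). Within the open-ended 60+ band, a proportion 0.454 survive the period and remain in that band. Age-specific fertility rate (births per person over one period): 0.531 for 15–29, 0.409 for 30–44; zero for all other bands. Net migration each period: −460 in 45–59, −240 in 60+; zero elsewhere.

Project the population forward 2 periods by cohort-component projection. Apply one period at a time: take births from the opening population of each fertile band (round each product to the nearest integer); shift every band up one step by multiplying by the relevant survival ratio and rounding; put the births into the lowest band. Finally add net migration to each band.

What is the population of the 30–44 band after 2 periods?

Period 1:
Births: 17600 × 0.531 = 9346 ; 14000 × 0.409 = 5726 → total 15072
15–29: 13400 × 0.95 = 12730
30–44: 17600 × 0.962 = 16931
45–59: 14000 × 0.934 = 13076
60+: 13700 × 0.924 + 13400 × 0.454 = 12659 + 6084 = 18743
Net migration: 45–59 − 460 → 12616; 60+ − 240 → 18503
→ [15072, 12730, 16931, 12616, 18503]
Period 2:
Births: 12730 × 0.531 = 6760 ; 16931 × 0.409 = 6925 → total 13685
15–29: 15072 × 0.95 = 14318
30–44: 12730 × 0.962 = 12246
45–59: 16931 × 0.934 = 15814
60+: 12616 × 0.924 + 18503 × 0.454 = 11657 + 8400 = 20057
Net migration: 45–59 − 460 → 15354; 60+ − 240 → 19817
→ [13685, 14318, 12246, 15354, 19817]

12246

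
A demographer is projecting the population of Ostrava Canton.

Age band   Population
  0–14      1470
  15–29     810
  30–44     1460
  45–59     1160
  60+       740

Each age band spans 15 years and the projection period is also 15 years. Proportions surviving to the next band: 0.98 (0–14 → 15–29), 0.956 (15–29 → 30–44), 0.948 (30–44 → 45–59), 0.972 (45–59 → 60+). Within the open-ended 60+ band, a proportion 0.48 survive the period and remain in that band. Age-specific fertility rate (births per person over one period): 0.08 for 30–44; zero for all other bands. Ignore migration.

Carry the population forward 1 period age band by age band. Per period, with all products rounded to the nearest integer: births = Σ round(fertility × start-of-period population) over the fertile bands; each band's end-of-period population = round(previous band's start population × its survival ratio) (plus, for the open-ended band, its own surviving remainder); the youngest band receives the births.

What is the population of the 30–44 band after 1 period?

774

Numbering the groups 1..5 from youngest to oldest:
Period 1:
Births: 1460 × 0.08 = 117
Group 2: 1470 × 0.98 = 1441
Group 3: 810 × 0.956 = 774
Group 4: 1460 × 0.948 = 1384
Group 5: 1160 × 0.972 + 740 × 0.48 = 1128 + 355 = 1483
→ [117, 1441, 774, 1384, 1483]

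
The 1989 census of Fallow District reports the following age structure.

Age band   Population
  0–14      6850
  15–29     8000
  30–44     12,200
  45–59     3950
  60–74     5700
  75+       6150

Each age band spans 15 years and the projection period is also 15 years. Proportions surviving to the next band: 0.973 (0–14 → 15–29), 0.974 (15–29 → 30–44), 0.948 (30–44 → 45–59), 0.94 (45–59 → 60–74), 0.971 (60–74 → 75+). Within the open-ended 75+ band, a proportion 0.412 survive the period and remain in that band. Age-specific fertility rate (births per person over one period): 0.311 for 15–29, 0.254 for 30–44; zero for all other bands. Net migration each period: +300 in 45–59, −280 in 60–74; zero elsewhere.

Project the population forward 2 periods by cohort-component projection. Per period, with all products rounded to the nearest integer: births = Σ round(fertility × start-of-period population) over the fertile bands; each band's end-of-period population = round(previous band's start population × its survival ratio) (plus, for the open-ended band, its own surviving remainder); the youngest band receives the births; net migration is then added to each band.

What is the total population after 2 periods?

(Groups numbered youngest = 1 to oldest = 6.)
[period 1]
Births: 8000 × 0.311 = 2488, 12200 × 0.254 = 3099 → 5587
Group 2: 6850 × 0.973 = 6665
Group 3: 8000 × 0.974 = 7792
Group 4: 12200 × 0.948 = 11566
Group 5: 3950 × 0.94 = 3713
Group 6: 5700 × 0.971 + 6150 × 0.412 = 5535 + 2534 = 8069
Net migration: Group 4 + 300 → 11866; Group 5 − 280 → 3433
End of period: [5587, 6665, 7792, 11866, 3433, 8069]
[period 2]
Births: 6665 × 0.311 = 2073, 7792 × 0.254 = 1979 → 4052
Group 2: 5587 × 0.973 = 5436
Group 3: 6665 × 0.974 = 6492
Group 4: 7792 × 0.948 = 7387
Group 5: 11866 × 0.94 = 11154
Group 6: 3433 × 0.971 + 8069 × 0.412 = 3333 + 3324 = 6657
Net migration: Group 4 + 300 → 7687; Group 5 − 280 → 10874
End of period: [4052, 5436, 6492, 7687, 10874, 6657]
Total after period 2: 4052 + 5436 + 6492 + 7687 + 10874 + 6657 = 41198

41198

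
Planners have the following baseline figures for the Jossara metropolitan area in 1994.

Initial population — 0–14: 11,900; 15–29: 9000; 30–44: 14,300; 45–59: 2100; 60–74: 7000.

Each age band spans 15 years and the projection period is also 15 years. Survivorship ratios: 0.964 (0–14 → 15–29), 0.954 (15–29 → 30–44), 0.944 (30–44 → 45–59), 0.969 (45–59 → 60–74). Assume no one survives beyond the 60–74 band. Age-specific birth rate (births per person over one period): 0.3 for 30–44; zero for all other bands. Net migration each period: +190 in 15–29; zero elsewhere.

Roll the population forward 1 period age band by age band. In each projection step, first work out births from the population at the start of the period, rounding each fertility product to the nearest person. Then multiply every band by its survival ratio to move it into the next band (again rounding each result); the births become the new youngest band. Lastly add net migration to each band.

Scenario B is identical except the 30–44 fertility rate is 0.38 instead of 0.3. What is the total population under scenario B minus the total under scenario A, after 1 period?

1144

Period 1:
Births: 14300 * 0.3 = 4290
15–29: 11900 * 0.964 = 11472
30–44: 9000 * 0.954 = 8586
45–59: 14300 * 0.944 = 13499
60–74: 2100 * 0.969 = 2035
Net migration: 15–29 + 190 → 11662
Giving 4290 / 11662 / 8586 / 13499 / 2035.
Scenario A total after 1 period: 40072
Scenario B projection —
Period 1:
Births: 14300 * 0.38 = 5434
15–29: 11900 * 0.964 = 11472
30–44: 9000 * 0.954 = 8586
45–59: 14300 * 0.944 = 13499
60–74: 2100 * 0.969 = 2035
Net migration: 15–29 + 190 → 11662
Giving 5434 / 11662 / 8586 / 13499 / 2035.
Scenario B total after 1 period: 41216
Difference B − A = 41216 − 40072 = 1144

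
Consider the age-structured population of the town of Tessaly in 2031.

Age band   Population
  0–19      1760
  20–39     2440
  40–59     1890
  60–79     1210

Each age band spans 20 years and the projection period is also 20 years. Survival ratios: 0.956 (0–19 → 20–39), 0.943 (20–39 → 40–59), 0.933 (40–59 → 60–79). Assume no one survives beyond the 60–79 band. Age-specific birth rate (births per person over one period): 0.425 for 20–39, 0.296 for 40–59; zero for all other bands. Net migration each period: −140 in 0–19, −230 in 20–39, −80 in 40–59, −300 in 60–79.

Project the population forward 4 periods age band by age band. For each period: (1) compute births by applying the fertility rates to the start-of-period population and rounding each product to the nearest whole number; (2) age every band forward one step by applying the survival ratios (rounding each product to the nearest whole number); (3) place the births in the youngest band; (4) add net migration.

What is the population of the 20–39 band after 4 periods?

474

Let band 1 be 0–19 through band 4 = 60–79.
— Period 1 —
Births: 2440 × 0.425 = 1037 ; 1890 × 0.296 = 559 → 1596
Band 2: 1760 × 0.956 = 1683
Band 3: 2440 × 0.943 = 2301
Band 4: 1890 × 0.933 = 1763
Net migration: Band 1 − 140 → 1456; Band 2 − 230 → 1453; Band 3 − 80 → 2221; Band 4 − 300 → 1463
→ [1456, 1453, 2221, 1463]
— Period 2 —
Births: 1453 × 0.425 = 618 ; 2221 × 0.296 = 657 → 1275
Band 2: 1456 × 0.956 = 1392
Band 3: 1453 × 0.943 = 1370
Band 4: 2221 × 0.933 = 2072
Net migration: Band 1 − 140 → 1135; Band 2 − 230 → 1162; Band 3 − 80 → 1290; Band 4 − 300 → 1772
→ [1135, 1162, 1290, 1772]
— Period 3 —
Births: 1162 × 0.425 = 494 ; 1290 × 0.296 = 382 → 876
Band 2: 1135 × 0.956 = 1085
Band 3: 1162 × 0.943 = 1096
Band 4: 1290 × 0.933 = 1204
Net migration: Band 1 − 140 → 736; Band 2 − 230 → 855; Band 3 − 80 → 1016; Band 4 − 300 → 904
→ [736, 855, 1016, 904]
— Period 4 —
Births: 855 × 0.425 = 363 ; 1016 × 0.296 = 301 → 664
Band 2: 736 × 0.956 = 704
Band 3: 855 × 0.943 = 806
Band 4: 1016 × 0.933 = 948
Net migration: Band 1 − 140 → 524; Band 2 − 230 → 474; Band 3 − 80 → 726; Band 4 − 300 → 648
→ [524, 474, 726, 648]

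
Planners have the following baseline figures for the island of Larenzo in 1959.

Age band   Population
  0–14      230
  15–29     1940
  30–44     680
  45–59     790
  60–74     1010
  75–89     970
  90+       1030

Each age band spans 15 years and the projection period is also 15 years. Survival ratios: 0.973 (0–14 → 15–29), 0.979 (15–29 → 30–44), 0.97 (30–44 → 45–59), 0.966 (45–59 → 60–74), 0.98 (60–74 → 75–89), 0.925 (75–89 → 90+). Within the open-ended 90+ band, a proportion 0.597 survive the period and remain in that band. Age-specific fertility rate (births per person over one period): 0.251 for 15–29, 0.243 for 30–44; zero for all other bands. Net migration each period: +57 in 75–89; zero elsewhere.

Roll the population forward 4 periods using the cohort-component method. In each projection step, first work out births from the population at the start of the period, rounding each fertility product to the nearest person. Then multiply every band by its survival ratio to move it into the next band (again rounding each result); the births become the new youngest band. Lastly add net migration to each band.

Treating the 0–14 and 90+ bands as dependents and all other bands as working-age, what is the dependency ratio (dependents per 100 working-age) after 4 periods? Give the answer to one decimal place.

61.1

— Period 1 —
Births: 1940 × 0.251 = 487  |  680 × 0.243 = 165 → 652
15–29: 230 × 0.973 = 224
30–44: 1940 × 0.979 = 1899
45–59: 680 × 0.97 = 660
60–74: 790 × 0.966 = 763
75–89: 1010 × 0.98 = 990
90+: 970 × 0.925 + 1030 × 0.597 = 897 + 615 = 1512
Net migration: 75–89 + 57 → 1047
Population now: 0–14=652, 15–29=224, 30–44=1899, 45–59=660, 60–74=763, 75–89=1047, 90+=1512
— Period 2 —
Births: 224 × 0.251 = 56  |  1899 × 0.243 = 461 → 517
15–29: 652 × 0.973 = 634
30–44: 224 × 0.979 = 219
45–59: 1899 × 0.97 = 1842
60–74: 660 × 0.966 = 638
75–89: 763 × 0.98 = 748
90+: 1047 × 0.925 + 1512 × 0.597 = 968 + 903 = 1871
Net migration: 75–89 + 57 → 805
Population now: 0–14=517, 15–29=634, 30–44=219, 45–59=1842, 60–74=638, 75–89=805, 90+=1871
— Period 3 —
Births: 634 × 0.251 = 159  |  219 × 0.243 = 53 → 212
15–29: 517 × 0.973 = 503
30–44: 634 × 0.979 = 621
45–59: 219 × 0.97 = 212
60–74: 1842 × 0.966 = 1779
75–89: 638 × 0.98 = 625
90+: 805 × 0.925 + 1871 × 0.597 = 745 + 1117 = 1862
Net migration: 75–89 + 57 → 682
Population now: 0–14=212, 15–29=503, 30–44=621, 45–59=212, 60–74=1779, 75–89=682, 90+=1862
— Period 4 —
Births: 503 × 0.251 = 126  |  621 × 0.243 = 151 → 277
15–29: 212 × 0.973 = 206
30–44: 503 × 0.979 = 492
45–59: 621 × 0.97 = 602
60–74: 212 × 0.966 = 205
75–89: 1779 × 0.98 = 1743
90+: 682 × 0.925 + 1862 × 0.597 = 631 + 1112 = 1743
Net migration: 75–89 + 57 → 1800
Population now: 0–14=277, 15–29=206, 30–44=492, 45–59=602, 60–74=205, 75–89=1800, 90+=1743
Dependents (band 0–14 + band 90+) = 277 + 1743 = 2020; working-age = 3305; ratio = 2020/3305 × 100 = 61.1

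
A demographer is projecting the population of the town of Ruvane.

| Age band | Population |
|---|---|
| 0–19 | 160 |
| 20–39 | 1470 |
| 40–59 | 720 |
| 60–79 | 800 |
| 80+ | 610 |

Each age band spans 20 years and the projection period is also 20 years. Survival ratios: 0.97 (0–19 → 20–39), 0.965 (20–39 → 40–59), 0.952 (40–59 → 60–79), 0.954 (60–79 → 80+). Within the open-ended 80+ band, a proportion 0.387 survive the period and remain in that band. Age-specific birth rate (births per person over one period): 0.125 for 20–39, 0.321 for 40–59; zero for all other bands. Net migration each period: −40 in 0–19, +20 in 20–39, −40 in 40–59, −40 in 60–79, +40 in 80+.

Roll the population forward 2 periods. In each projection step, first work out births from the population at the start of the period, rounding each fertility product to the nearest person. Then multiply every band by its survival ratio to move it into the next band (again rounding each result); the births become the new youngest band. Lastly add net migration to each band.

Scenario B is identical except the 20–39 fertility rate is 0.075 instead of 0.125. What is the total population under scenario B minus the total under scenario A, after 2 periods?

-81

(Groups numbered youngest = 1 to oldest = 5.)
Period 1.
Births: 1470 * 0.125 = 184 ; 720 * 0.321 = 231 → total 415
Group 2: 160 * 0.97 = 155
Group 3: 1470 * 0.965 = 1419
Group 4: 720 * 0.952 = 685
Group 5: 800 * 0.954 + 610 * 0.387 = 763 + 236 = 999
Net migration: Group 1 − 40 → 375; Group 2 + 20 → 175; Group 3 − 40 → 1379; Group 4 − 40 → 645; Group 5 + 40 → 1039
End of period: [375, 175, 1379, 645, 1039]
Period 2.
Births: 175 * 0.125 = 22 ; 1379 * 0.321 = 443 → total 465
Group 2: 375 * 0.97 = 364
Group 3: 175 * 0.965 = 169
Group 4: 1379 * 0.952 = 1313
Group 5: 645 * 0.954 + 1039 * 0.387 = 615 + 402 = 1017
Net migration: Group 1 − 40 → 425; Group 2 + 20 → 384; Group 3 − 40 → 129; Group 4 − 40 → 1273; Group 5 + 40 → 1057
End of period: [425, 384, 129, 1273, 1057]
Scenario A total after 2 periods: 3268
Scenario B projection —
Period 1.
Births: 1470 * 0.075 = 110 ; 720 * 0.321 = 231 → total 341
Group 2: 160 * 0.97 = 155
Group 3: 1470 * 0.965 = 1419
Group 4: 720 * 0.952 = 685
Group 5: 800 * 0.954 + 610 * 0.387 = 763 + 236 = 999
Net migration: Group 1 − 40 → 301; Group 2 + 20 → 175; Group 3 − 40 → 1379; Group 4 − 40 → 645; Group 5 + 40 → 1039
End of period: [301, 175, 1379, 645, 1039]
Period 2.
Births: 175 * 0.075 = 13 ; 1379 * 0.321 = 443 → total 456
Group 2: 301 * 0.97 = 292
Group 3: 175 * 0.965 = 169
Group 4: 1379 * 0.952 = 1313
Group 5: 645 * 0.954 + 1039 * 0.387 = 615 + 402 = 1017
Net migration: Group 1 − 40 → 416; Group 2 + 20 → 312; Group 3 − 40 → 129; Group 4 − 40 → 1273; Group 5 + 40 → 1057
End of period: [416, 312, 129, 1273, 1057]
Scenario B total after 2 periods: 3187
Difference B − A = 3187 − 3268 = -81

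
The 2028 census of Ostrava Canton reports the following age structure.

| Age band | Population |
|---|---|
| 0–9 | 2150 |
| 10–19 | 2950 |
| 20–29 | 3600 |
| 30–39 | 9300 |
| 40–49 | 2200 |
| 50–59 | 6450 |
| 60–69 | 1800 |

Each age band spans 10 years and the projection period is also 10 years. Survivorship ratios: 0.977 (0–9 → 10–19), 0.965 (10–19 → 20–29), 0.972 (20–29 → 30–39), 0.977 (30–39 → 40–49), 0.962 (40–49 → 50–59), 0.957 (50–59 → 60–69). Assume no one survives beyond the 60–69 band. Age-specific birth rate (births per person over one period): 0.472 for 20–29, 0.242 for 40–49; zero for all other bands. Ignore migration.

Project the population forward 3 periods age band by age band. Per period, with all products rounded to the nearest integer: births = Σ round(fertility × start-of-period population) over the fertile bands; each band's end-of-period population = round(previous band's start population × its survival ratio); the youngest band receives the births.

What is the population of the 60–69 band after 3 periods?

8365

Period 1:
Births: 3600 × 0.472 = 1699  |  2200 × 0.242 = 532 → total 2231
10–19: 2150 × 0.977 = 2101
20–29: 2950 × 0.965 = 2847
30–39: 3600 × 0.972 = 3499
40–49: 9300 × 0.977 = 9086
50–59: 2200 × 0.962 = 2116
60–69: 6450 × 0.957 = 6173
End of period: [2231, 2101, 2847, 3499, 9086, 2116, 6173]
Period 2:
Births: 2847 × 0.472 = 1344  |  9086 × 0.242 = 2199 → total 3543
10–19: 2231 × 0.977 = 2180
20–29: 2101 × 0.965 = 2027
30–39: 2847 × 0.972 = 2767
40–49: 3499 × 0.977 = 3419
50–59: 9086 × 0.962 = 8741
60–69: 2116 × 0.957 = 2025
End of period: [3543, 2180, 2027, 2767, 3419, 8741, 2025]
Period 3:
Births: 2027 × 0.472 = 957  |  3419 × 0.242 = 827 → total 1784
10–19: 3543 × 0.977 = 3462
20–29: 2180 × 0.965 = 2104
30–39: 2027 × 0.972 = 1970
40–49: 2767 × 0.977 = 2703
50–59: 3419 × 0.962 = 3289
60–69: 8741 × 0.957 = 8365
End of period: [1784, 3462, 2104, 1970, 2703, 3289, 8365]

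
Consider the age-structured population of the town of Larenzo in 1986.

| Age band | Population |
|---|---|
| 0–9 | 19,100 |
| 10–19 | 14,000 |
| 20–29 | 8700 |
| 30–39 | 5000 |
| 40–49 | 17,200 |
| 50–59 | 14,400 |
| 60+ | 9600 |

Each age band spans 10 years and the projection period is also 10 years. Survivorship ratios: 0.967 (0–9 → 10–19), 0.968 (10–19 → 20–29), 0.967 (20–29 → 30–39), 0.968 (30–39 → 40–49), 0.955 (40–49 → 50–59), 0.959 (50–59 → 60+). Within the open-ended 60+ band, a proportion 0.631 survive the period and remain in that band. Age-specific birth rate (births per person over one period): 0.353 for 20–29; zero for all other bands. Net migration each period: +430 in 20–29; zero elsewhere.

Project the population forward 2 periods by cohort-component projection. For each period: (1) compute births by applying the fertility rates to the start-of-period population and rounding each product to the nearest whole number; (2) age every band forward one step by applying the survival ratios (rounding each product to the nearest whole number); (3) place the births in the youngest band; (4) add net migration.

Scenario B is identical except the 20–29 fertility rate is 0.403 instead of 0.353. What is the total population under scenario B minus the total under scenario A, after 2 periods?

(Groups numbered youngest = 1 to oldest = 7.)
[period 1]
Births: 8700 × 0.353 = 3071
Group 2: 19100 × 0.967 = 18470
Group 3: 14000 × 0.968 = 13552
Group 4: 8700 × 0.967 = 8413
Group 5: 5000 × 0.968 = 4840
Group 6: 17200 × 0.955 = 16426
Group 7: 14400 × 0.959 + 9600 × 0.631 = 13810 + 6058 = 19868
Net migration: Group 3 + 430 → 13982
End of period: [3071, 18470, 13982, 8413, 4840, 16426, 19868]
[period 2]
Births: 13982 × 0.353 = 4936
Group 2: 3071 × 0.967 = 2970
Group 3: 18470 × 0.968 = 17879
Group 4: 13982 × 0.967 = 13521
Group 5: 8413 × 0.968 = 8144
Group 6: 4840 × 0.955 = 4622
Group 7: 16426 × 0.959 + 19868 × 0.631 = 15753 + 12537 = 28290
Net migration: Group 3 + 430 → 18309
End of period: [4936, 2970, 18309, 13521, 8144, 4622, 28290]
Scenario A total after 2 periods: 80792
Scenario B projection —
[period 1]
Births: 8700 × 0.403 = 3506
Group 2: 19100 × 0.967 = 18470
Group 3: 14000 × 0.968 = 13552
Group 4: 8700 × 0.967 = 8413
Group 5: 5000 × 0.968 = 4840
Group 6: 17200 × 0.955 = 16426
Group 7: 14400 × 0.959 + 9600 × 0.631 = 13810 + 6058 = 19868
Net migration: Group 3 + 430 → 13982
End of period: [3506, 18470, 13982, 8413, 4840, 16426, 19868]
[period 2]
Births: 13982 × 0.403 = 5635
Group 2: 3506 × 0.967 = 3390
Group 3: 18470 × 0.968 = 17879
Group 4: 13982 × 0.967 = 13521
Group 5: 8413 × 0.968 = 8144
Group 6: 4840 × 0.955 = 4622
Group 7: 16426 × 0.959 + 19868 × 0.631 = 15753 + 12537 = 28290
Net migration: Group 3 + 430 → 18309
End of period: [5635, 3390, 18309, 13521, 8144, 4622, 28290]
Scenario B total after 2 periods: 81911
Difference B − A = 81911 − 80792 = 1119

1119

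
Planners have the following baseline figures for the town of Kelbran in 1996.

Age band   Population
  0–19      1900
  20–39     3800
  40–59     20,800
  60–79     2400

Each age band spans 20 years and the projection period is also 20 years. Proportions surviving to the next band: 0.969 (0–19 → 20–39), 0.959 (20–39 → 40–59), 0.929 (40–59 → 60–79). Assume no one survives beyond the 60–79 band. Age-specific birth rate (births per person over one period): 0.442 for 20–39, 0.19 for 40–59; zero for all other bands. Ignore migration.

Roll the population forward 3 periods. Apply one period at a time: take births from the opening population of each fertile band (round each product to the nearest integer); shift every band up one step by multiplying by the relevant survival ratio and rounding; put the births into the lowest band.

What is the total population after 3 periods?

11081

Period 1.
Births: 3800 × 0.442 = 1680, 20800 × 0.19 = 3952 — total 5632
20–39: 1900 × 0.969 = 1841
40–59: 3800 × 0.959 = 3644
60–79: 20800 × 0.929 = 19323
Population now: 0–19=5632, 20–39=1841, 40–59=3644, 60–79=19323
Period 2.
Births: 1841 × 0.442 = 814, 3644 × 0.19 = 692 — total 1506
20–39: 5632 × 0.969 = 5457
40–59: 1841 × 0.959 = 1766
60–79: 3644 × 0.929 = 3385
Population now: 0–19=1506, 20–39=5457, 40–59=1766, 60–79=3385
Period 3.
Births: 5457 × 0.442 = 2412, 1766 × 0.19 = 336 — total 2748
20–39: 1506 × 0.969 = 1459
40–59: 5457 × 0.959 = 5233
60–79: 1766 × 0.929 = 1641
Population now: 0–19=2748, 20–39=1459, 40–59=5233, 60–79=1641
Total after period 3: 2748 + 1459 + 5233 + 1641 = 11081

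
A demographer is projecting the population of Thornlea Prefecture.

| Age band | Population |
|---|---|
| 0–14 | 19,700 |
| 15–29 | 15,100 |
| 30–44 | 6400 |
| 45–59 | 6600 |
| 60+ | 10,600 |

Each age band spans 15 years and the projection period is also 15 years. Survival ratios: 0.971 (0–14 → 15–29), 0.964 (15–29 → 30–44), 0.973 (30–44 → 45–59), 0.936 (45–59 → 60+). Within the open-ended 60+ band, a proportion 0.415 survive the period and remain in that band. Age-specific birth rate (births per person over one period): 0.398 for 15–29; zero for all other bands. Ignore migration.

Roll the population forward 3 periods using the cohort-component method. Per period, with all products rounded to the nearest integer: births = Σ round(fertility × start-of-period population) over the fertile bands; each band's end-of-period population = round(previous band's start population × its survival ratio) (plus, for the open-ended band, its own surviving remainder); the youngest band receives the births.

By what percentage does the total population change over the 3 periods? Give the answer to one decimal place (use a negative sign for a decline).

(Bands numbered youngest = 1 to oldest = 5.)
[period 1]
Births: 15100 × 0.398 = 6010
Band 2: 19700 × 0.971 = 19129
Band 3: 15100 × 0.964 = 14556
Band 4: 6400 × 0.973 = 6227
Band 5: 6600 × 0.936 + 10600 × 0.415 = 6178 + 4399 = 10577
Population now: 0–14=6010, 15–29=19129, 30–44=14556, 45–59=6227, 60+=10577
[period 2]
Births: 19129 × 0.398 = 7613
Band 2: 6010 × 0.971 = 5836
Band 3: 19129 × 0.964 = 18440
Band 4: 14556 × 0.973 = 14163
Band 5: 6227 × 0.936 + 10577 × 0.415 = 5828 + 4389 = 10217
Population now: 0–14=7613, 15–29=5836, 30–44=18440, 45–59=14163, 60+=10217
[period 3]
Births: 5836 × 0.398 = 2323
Band 2: 7613 × 0.971 = 7392
Band 3: 5836 × 0.964 = 5626
Band 4: 18440 × 0.973 = 17942
Band 5: 14163 × 0.936 + 10217 × 0.415 = 13257 + 4240 = 17497
Population now: 0–14=2323, 15–29=7392, 30–44=5626, 45–59=17942, 60+=17497
Total: 58400 → 50780; change = -7620; percentage change = -13.0%

-13.0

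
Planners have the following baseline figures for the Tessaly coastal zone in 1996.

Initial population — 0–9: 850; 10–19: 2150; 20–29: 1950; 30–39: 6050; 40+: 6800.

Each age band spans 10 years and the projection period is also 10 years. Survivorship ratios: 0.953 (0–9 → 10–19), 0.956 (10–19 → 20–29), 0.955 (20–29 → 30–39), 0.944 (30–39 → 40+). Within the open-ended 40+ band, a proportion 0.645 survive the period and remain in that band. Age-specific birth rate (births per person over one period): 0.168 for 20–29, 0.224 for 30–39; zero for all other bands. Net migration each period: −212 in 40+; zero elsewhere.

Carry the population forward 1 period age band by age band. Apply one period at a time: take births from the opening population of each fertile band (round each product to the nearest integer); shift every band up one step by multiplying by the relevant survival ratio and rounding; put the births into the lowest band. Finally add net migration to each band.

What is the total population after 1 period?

— Period 1 —
Births: 1950 × 0.168 = 328  |  6050 × 0.224 = 1355 → 1683
10–19: 850 × 0.953 = 810
20–29: 2150 × 0.956 = 2055
30–39: 1950 × 0.955 = 1862
40+: 6050 × 0.944 + 6800 × 0.645 = 5711 + 4386 = 10097
Net migration: 40+ − 212 → 9885
→ [1683, 810, 2055, 1862, 9885]
Total after period 1: 1683 + 810 + 2055 + 1862 + 9885 = 16295

16295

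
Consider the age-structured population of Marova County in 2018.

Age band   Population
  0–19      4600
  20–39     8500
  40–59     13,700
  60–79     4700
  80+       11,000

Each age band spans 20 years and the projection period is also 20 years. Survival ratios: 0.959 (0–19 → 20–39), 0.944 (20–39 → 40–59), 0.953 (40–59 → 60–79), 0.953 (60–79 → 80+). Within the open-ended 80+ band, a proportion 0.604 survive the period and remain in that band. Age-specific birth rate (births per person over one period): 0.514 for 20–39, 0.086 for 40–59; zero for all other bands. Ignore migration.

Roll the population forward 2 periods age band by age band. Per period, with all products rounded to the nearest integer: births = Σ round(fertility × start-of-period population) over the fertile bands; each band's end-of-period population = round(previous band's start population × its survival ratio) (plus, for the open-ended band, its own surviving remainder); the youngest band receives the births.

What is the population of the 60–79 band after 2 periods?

7647

Call the bands 1 to 5, youngest first.
Period 1:
Births: 8500 * 0.514 = 4369, 13700 * 0.086 = 1178 — total 5547
Band 2: 4600 * 0.959 = 4411
Band 3: 8500 * 0.944 = 8024
Band 4: 13700 * 0.953 = 13056
Band 5: 4700 * 0.953 + 11000 * 0.604 = 4479 + 6644 = 11123
Population now: 0–19=5547, 20–39=4411, 40–59=8024, 60–79=13056, 80+=11123
Period 2:
Births: 4411 * 0.514 = 2267, 8024 * 0.086 = 690 — total 2957
Band 2: 5547 * 0.959 = 5320
Band 3: 4411 * 0.944 = 4164
Band 4: 8024 * 0.953 = 7647
Band 5: 13056 * 0.953 + 11123 * 0.604 = 12442 + 6718 = 19160
Population now: 0–19=2957, 20–39=5320, 40–59=4164, 60–79=7647, 80+=19160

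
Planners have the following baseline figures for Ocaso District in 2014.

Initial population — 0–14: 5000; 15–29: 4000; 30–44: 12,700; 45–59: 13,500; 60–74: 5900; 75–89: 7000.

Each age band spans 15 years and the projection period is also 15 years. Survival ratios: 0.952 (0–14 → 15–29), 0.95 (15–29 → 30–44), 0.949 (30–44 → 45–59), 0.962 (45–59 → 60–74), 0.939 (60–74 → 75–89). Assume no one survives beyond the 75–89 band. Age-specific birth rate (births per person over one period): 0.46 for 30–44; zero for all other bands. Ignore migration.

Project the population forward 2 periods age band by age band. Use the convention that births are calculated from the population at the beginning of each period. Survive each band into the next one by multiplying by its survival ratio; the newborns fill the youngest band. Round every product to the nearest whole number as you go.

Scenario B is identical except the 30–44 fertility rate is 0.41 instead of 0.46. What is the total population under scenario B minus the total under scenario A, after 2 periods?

-795

Let band 1 be 0–14 through band 6 = 75–89.
Period 1:
Births: 12700 * 0.46 = 5842
Band 2: 5000 * 0.952 = 4760
Band 3: 4000 * 0.95 = 3800
Band 4: 12700 * 0.949 = 12052
Band 5: 13500 * 0.962 = 12987
Band 6: 5900 * 0.939 = 5540
Population now: 0–14=5842, 15–29=4760, 30–44=3800, 45–59=12052, 60–74=12987, 75–89=5540
Period 2:
Births: 3800 * 0.46 = 1748
Band 2: 5842 * 0.952 = 5562
Band 3: 4760 * 0.95 = 4522
Band 4: 3800 * 0.949 = 3606
Band 5: 12052 * 0.962 = 11594
Band 6: 12987 * 0.939 = 12195
Population now: 0–14=1748, 15–29=5562, 30–44=4522, 45–59=3606, 60–74=11594, 75–89=12195
Scenario A total after 2 periods: 39227
Scenario B projection —
Period 1:
Births: 12700 * 0.41 = 5207
Band 2: 5000 * 0.952 = 4760
Band 3: 4000 * 0.95 = 3800
Band 4: 12700 * 0.949 = 12052
Band 5: 13500 * 0.962 = 12987
Band 6: 5900 * 0.939 = 5540
Population now: 0–14=5207, 15–29=4760, 30–44=3800, 45–59=12052, 60–74=12987, 75–89=5540
Period 2:
Births: 3800 * 0.41 = 1558
Band 2: 5207 * 0.952 = 4957
Band 3: 4760 * 0.95 = 4522
Band 4: 3800 * 0.949 = 3606
Band 5: 12052 * 0.962 = 11594
Band 6: 12987 * 0.939 = 12195
Population now: 0–14=1558, 15–29=4957, 30–44=4522, 45–59=3606, 60–74=11594, 75–89=12195
Scenario B total after 2 periods: 38432
Difference B − A = 38432 − 39227 = -795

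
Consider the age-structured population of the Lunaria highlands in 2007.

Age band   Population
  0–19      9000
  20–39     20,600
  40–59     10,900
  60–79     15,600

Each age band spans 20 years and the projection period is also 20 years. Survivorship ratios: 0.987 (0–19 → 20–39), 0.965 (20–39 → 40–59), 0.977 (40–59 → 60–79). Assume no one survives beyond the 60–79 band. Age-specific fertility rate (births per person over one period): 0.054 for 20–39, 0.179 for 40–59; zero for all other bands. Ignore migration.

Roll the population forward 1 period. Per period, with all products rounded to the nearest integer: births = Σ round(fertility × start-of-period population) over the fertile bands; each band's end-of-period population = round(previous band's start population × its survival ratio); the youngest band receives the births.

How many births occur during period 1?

[period 1]
Births: 20600 * 0.054 = 1112 ; 10900 * 0.179 = 1951 — total 3063
20–39: 9000 * 0.987 = 8883
40–59: 20600 * 0.965 = 19879
60–79: 10900 * 0.977 = 10649
Population now: 0–19=3063, 20–39=8883, 40–59=19879, 60–79=10649

3063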